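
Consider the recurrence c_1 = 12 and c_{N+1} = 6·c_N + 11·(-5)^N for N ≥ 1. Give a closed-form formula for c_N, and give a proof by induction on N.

c_N = -(-5)^N + 7·6^(N - 1)

Computing the first terms: c_1 = 12, c_2 = 17, c_3 = 377. This suggests c_N = -(-5)^N + 7·6^(N - 1).
Base case (N = 1): the formula gives 12 = 12 = c_1.
Inductive step: assume the claim holds for N = i, so c_i = -(-5)^i + 7·6^(i - 1).
Then c_{i+1} = 6·c_i + 11·(-5)^i = 6·(-(-5)^i + 7·6^(i - 1)) + 11·(-5)^i = -(-5)^(i + 1) + 7·6^i = -(-5)^(i+1) + 7·6^((i+1) - 1),
which is the claimed formula at N = i+1.
This completes the induction.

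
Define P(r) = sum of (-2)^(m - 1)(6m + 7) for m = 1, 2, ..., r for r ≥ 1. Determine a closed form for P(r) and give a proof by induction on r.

We claim P(r) = -(-2)^r(2r + 3) + 3 for all r ≥ 1.
Base case (r = 1): P(1) = 13, and the closed form gives 13. They agree.
Inductive step: suppose the statement holds for some m ≥ 1, so P(m) = -(-2)^m(2m + 3) + 3.
Then P(m+1) = P(m) + ((-2)^m(6m + 13)) = (-(-2)^m(2m + 3) + 3) + ((-2)^m(6m + 13)).
Simplifying, P(m+1) = 4(-2)^m·m + 10(-2)^m + 3 = -(-2)^(m+1)(2(m+1) + 3) + 3,
which is the closed form with r = m+1.
Hence, by induction on r, the claim holds for every r ≥ 1.

P(r) = -(-2)^r(2r + 3) + 3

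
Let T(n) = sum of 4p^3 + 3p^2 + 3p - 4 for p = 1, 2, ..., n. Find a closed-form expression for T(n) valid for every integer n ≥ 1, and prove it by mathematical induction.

We claim T(n) = n(n^3 + 3n^2 + 4n - 2) for all n ≥ 1.
When n = 1: T(1) = 6, and the closed form gives 6. They agree.
Inductive step: assume the claim holds for n = p, so T(p) = p(p^3 + 3p^2 + 4p - 2).
Then T(p+1) = T(p) + (4p^3 + 15p^2 + 21p + 6) = (p(p^3 + 3p^2 + 4p - 2)) + (4p^3 + 15p^2 + 21p + 6).
Simplifying, T(p+1) = (p + 1)(p^3 + 6p^2 + 13p + 6) = (p+1)((p+1)^3 + 3(p+1)^2 + 4(p+1) - 2),
which is the closed form with n = p+1.
By induction, the statement is established for all n ≥ 1.

T(n) = n(n^3 + 3n^2 + 4n - 2)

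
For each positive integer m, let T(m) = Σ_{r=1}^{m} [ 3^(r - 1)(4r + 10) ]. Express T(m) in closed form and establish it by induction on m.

T(m) = 2·3^m(m + 2) - 4

We claim T(m) = 2·3^m(m + 2) - 4 for all m ≥ 1.
Base step (m = 1): T(1) = 14, and the closed form gives 14. They agree.
Suppose the result is true for m = r, so T(r) = 2·3^r(r + 2) - 4.
Then T(r+1) = T(r) + (3^r(4r + 14)) = (2·3^r(r + 2) - 4) + (3^r(4r + 14)).
Simplifying, T(r+1) = 6·3^r·r + 18·3^r - 4 = 2·3^(r+1)((r+1) + 2) - 4,
which is the closed form with m = r+1.
By the principle of mathematical induction, the result holds for all m ≥ 1.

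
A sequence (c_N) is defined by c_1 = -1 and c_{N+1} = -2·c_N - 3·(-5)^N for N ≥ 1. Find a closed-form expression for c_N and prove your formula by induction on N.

Computing the first terms: c_1 = -1, c_2 = 17, c_3 = -109. This suggests c_N = (-2)^(N + 1) + (-5)^N.
When N = 1: the formula gives -1 = -1 = c_1.
Inductive step: assume the claim holds for N = i, so c_i = (-2)^(i + 1) + (-5)^i.
Then c_{i+1} = -2·c_i - 3·(-5)^i = -2·((-2)^(i + 1) + (-5)^i) - 3·(-5)^i = (-2)^(i + 2) + (-5)^(i + 1) = (-2)^((i+1) + 1) + (-5)^(i+1),
which is the claimed formula at N = i+1.
Hence, by induction on N, the claim holds for every N ≥ 1.

c_N = (-2)^(N + 1) + (-5)^N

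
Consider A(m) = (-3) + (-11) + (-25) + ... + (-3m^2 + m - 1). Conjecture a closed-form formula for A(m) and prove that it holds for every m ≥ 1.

A(m) = -m(m^2 + m + 1)

We claim A(m) = -m(m^2 + m + 1) for all m ≥ 1.
For the base case m = 1: A(1) = -3, and the closed form gives -3. They agree.
Inductive step: assume the claim holds for m = r, so A(r) = r(-r^2 - r - 1).
Then A(r+1) = A(r) + (r - 3(r + 1)^2) = (r(-r^2 - r - 1)) + (r - 3(r + 1)^2).
Simplifying, A(r+1) = -(r + 1)(r^2 + 3r + 3) = -(r+1)((r+1)^2 + (r+1) + 1),
which is the closed form with m = r+1.
Hence, by induction on m, the claim holds for every m ≥ 1.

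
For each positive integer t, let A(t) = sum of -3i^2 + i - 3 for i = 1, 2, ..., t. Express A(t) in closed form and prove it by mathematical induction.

We claim A(t) = -t(t^2 + t + 3) for all t ≥ 1.
Base case (t = 1): A(1) = -5, and the closed form gives -5. They agree.
Suppose the result is true for t = i, so A(i) = i(-i^2 - i - 3).
Then A(i+1) = A(i) + (i - 3(i + 1)^2 - 2) = (i(-i^2 - i - 3)) + (i - 3(i + 1)^2 - 2).
Simplifying, A(i+1) = -(i + 1)(i^2 + 3i + 5) = -(i+1)((i+1)^2 + (i+1) + 3),
which is the closed form with t = i+1.
By the principle of mathematical induction, the result holds for all t ≥ 1.

A(t) = -t(t^2 + t + 3)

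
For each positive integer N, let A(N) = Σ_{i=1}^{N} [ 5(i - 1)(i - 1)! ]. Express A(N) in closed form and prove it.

A(N) = 5N! - 5

We claim A(N) = 5N! - 5 for all N ≥ 1.
Base step (N = 1): A(1) = 0, and the closed form gives 0. They agree.
Inductive step: assume the claim holds for N = i, so A(i) = 5i! - 5.
Then A(i+1) = A(i) + (5i·i!) = (5i! - 5) + (5i·i!).
Simplifying, A(i+1) = 5(i+1)! - 5,
which is the closed form with N = i+1.
Hence, by induction on N, the claim holds for every N ≥ 1.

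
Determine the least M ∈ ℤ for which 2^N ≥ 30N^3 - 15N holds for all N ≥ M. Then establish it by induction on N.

At N = 17: 131072 < 147135, so the inequality fails and M ≥ 18. We prove 2^N ≥ 30N^3 - 15N for all N ≥ 18.
When N = 18: 2^N = 262144 and 30N^3 - 15N = 174690, so 262144 ≥ 174690.
Inductive step: suppose the statement holds for some k ≥ 18, so 2^k ≥ 30k^3 - 15k.
Then 2^(k + 1) = 2·(2^k) ≥ 2·(30k^3 - 15k).
Also, for k ≥ 18 we have 2·(30k^3 - 15k) ≥ 30(k+1)^3 - 15(k+1), since 2·(30k^3 - 15k) − (30(k+1)^3 - 15(k+1)) = 30k^3 - 90k^2 - 105k - 15, which is nonnegative for all k ≥ 18.
Combining, 2^(k + 1) ≥ 30(k+1)^3 - 15(k+1).
By induction, the statement is established for all N ≥ 18.
Hence the smallest such M is 18.

M = 18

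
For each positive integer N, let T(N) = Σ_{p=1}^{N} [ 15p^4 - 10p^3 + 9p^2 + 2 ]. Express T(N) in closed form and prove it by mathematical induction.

We claim T(N) = N(3N^4 + 5N^3 + 3N^2 + 2N + 3) for all N ≥ 1.
Base case (N = 1): T(1) = 16, and the closed form gives 16. They agree.
For the inductive step, assume it holds for an arbitrary p ≥ 1, so T(p) = p(3p^4 + 5p^3 + 3p^2 + 2p + 3).
Then T(p+1) = T(p) + (15p^4 + 50p^3 + 69p^2 + 48p + 16) = (p(3p^4 + 5p^3 + 3p^2 + 2p + 3)) + (15p^4 + 50p^3 + 69p^2 + 48p + 16).
Simplifying, T(p+1) = (p + 1)(3p^4 + 17p^3 + 36p^2 + 35p + 16) = (p+1)(3(p+1)^4 + 5(p+1)^3 + 3(p+1)^2 + 2(p+1) + 3),
which is the closed form with N = p+1.
This completes the induction.

T(N) = N(3N^4 + 5N^3 + 3N^2 + 2N + 3)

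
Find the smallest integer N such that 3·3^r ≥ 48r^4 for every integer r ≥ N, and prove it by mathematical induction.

At r = 11: 531441 < 702768, so the inequality fails and N ≥ 12. We prove 3·3^r ≥ 48r^4 for all r ≥ 12.
Base case (r = 12): 3·3^r = 1594323 and 48r^4 = 995328, so 1594323 ≥ 995328.
Suppose the result is true for r = p, so 3·3^p ≥ 48p^4.
Then 3·3^(p + 1) = 3·(3·3^p) ≥ 3·(48p^4).
Also, for p ≥ 12 we have 3·(48p^4) ≥ 48(p+1)^4, since 3 ≥ (1 + 1/p)^4 for all p ≥ 12.
Combining, 3·3^(p + 1) ≥ 48(p+1)^4.
This completes the induction.
Hence the smallest such N is 12.

N = 12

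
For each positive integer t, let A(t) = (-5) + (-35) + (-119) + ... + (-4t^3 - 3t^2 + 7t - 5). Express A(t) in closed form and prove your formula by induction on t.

A(t) = -t(t^3 + 3t^2 - t + 2)

We claim A(t) = -t(t^3 + 3t^2 - t + 2) for all t ≥ 1.
Base step (t = 1): A(1) = -5, and the closed form gives -5. They agree.
Suppose the result is true for t = p, so A(p) = p(-p^3 - 3p^2 + p - 2).
Then A(p+1) = A(p) + (-4p^3 - 15p^2 - 11p - 5) = (p(-p^3 - 3p^2 + p - 2)) + (-4p^3 - 15p^2 - 11p - 5).
Simplifying, A(p+1) = -(p + 1)(p^3 + 6p^2 + 8p + 5) = -(p+1)((p+1)^3 + 3(p+1)^2 - (p+1) + 2),
which is the closed form with t = p+1.
By induction, the statement is established for all t ≥ 1.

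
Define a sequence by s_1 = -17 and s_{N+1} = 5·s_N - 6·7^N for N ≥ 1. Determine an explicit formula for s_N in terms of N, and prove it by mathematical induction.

Computing the first terms: s_1 = -17, s_2 = -127, s_3 = -929. This suggests s_N = 4·5^(N - 1) - 3·7^N.
For the base case N = 1: the formula gives -17 = -17 = s_1.
For the inductive step, assume it holds for an arbitrary k ≥ 1, so s_k = 4·5^(k - 1) - 3·7^k.
Then s_{k+1} = 5·s_k - 6·7^k = 5·(4·5^(k - 1) - 3·7^k) - 6·7^k = 4·5^k - 3·7^(k + 1) = 4·5^((k+1) - 1) - 3·7^(k+1),
which is the claimed formula at N = k+1.
By induction, the statement is established for all N ≥ 1.

s_N = 4·5^(N - 1) - 3·7^N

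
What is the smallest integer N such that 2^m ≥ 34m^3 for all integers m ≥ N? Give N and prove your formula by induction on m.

At m = 17: 131072 < 167042, so the inequality fails and N ≥ 18. We prove 2^m ≥ 34m^3 for all m ≥ 18.
Base case (m = 18): 2^m = 262144 and 34m^3 = 198288, so 262144 ≥ 198288.
Suppose the result is true for m = i, so 2^i ≥ 34i^3.
Then 2^(i + 1) = 2·(2^i) ≥ 2·(34i^3).
Also, for i ≥ 18 we have 2·(34i^3) ≥ 34(i+1)^3, since 2 ≥ (1 + 1/i)^3 for all i ≥ 18.
Combining, 2^(i + 1) ≥ 34(i+1)^3.
This completes the induction.
Hence the smallest such N is 18.

N = 18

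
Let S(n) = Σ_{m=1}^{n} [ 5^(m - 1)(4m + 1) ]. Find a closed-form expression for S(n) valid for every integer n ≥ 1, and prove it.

S(n) = 5^n·n

We claim S(n) = 5^n·n for all n ≥ 1.
When n = 1: S(1) = 5, and the closed form gives 5. They agree.
For the inductive step, assume it holds for an arbitrary m ≥ 1, so S(m) = 5^m·m.
Then S(m+1) = S(m) + (5^m(4m + 5)) = (5^m·m) + (5^m(4m + 5)).
Simplifying, S(m+1) = 5^(m + 1)(m + 1) = 5^(m+1)·(m+1),
which is the closed form with n = m+1.
By the principle of mathematical induction, the result holds for all n ≥ 1.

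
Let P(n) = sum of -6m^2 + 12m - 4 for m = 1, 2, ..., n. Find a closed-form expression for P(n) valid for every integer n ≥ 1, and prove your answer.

P(n) = -n(2n^2 - 3n - 1)

We claim P(n) = -n(2n^2 - 3n - 1) for all n ≥ 1.
Base step (n = 1): P(1) = 2, and the closed form gives 2. They agree.
Suppose the result is true for n = m, so P(m) = m(-2m^2 + 3m + 1).
Then P(m+1) = P(m) + (-6m^2 + 2) = (m(-2m^2 + 3m + 1)) + (-6m^2 + 2).
Simplifying, P(m+1) = -(m + 1)(2m^2 + m - 2) = -(m+1)(2(m+1)^2 - 3(m+1) - 1),
which is the closed form with n = m+1.
By induction, the statement is established for all n ≥ 1.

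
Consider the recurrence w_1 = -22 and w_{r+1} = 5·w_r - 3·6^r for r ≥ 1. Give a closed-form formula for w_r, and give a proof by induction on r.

Computing the first terms: w_1 = -22, w_2 = -128, w_3 = -748. This suggests w_r = -4·5^(r - 1) - 3·6^r.
Base case (r = 1): the formula gives -22 = -22 = w_1.
For the inductive step, assume it holds for an arbitrary m ≥ 1, so w_m = -4·5^(m - 1) - 3·6^m.
Then w_{m+1} = 5·w_m - 3·6^m = 5·(-4·5^(m - 1) - 3·6^m) - 3·6^m = -4·5^m - 3·6^(m + 1) = -4·5^((m+1) - 1) - 3·6^(m+1),
which is the claimed formula at r = m+1.
By the principle of mathematical induction, the result holds for all r ≥ 1.

w_r = -4·5^(r - 1) - 3·6^r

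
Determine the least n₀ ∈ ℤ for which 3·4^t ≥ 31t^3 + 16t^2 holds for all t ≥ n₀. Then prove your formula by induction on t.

At t = 5: 3072 < 4275, so the inequality fails and n₀ ≥ 6. We prove 3·4^t ≥ 31t^3 + 16t^2 for all t ≥ 6.
When t = 6: 3·4^t = 12288 and 31t^3 + 16t^2 = 7272, so 12288 ≥ 7272.
Inductive step: suppose the statement holds for some k ≥ 6, so 3·4^k ≥ 31k^3 + 16k^2.
Then 3·4^(k + 1) = 4·(3·4^k) ≥ 4·(31k^3 + 16k^2).
Also, for k ≥ 6 we have 4·(31k^3 + 16k^2) ≥ 31(k+1)^3 + 16(k+1)^2, since 4·(31k^3 + 16k^2) − (31(k+1)^3 + 16(k+1)^2) = 93k^3 - 45k^2 - 125k - 47, which is nonnegative for all k ≥ 6.
Combining, 3·4^(k + 1) ≥ 31(k+1)^3 + 16(k+1)^2.
Hence, by induction on t, the claim holds for every t ≥ 6.
Hence the smallest such n₀ is 6.

n₀ = 6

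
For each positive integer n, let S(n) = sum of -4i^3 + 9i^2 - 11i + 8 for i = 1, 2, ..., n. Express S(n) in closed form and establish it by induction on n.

S(n) = -n(n^3 - n^2 + 2n - 4)

We claim S(n) = -n(n^3 - n^2 + 2n - 4) for all n ≥ 1.
For the base case n = 1: S(1) = 2, and the closed form gives 2. They agree.
For the inductive step, assume it holds for an arbitrary i ≥ 1, so S(i) = i(-i^3 + i^2 - 2i + 4).
Then S(i+1) = S(i) + (-4i^3 - 3i^2 - 5i + 2) = (i(-i^3 + i^2 - 2i + 4)) + (-4i^3 - 3i^2 - 5i + 2).
Simplifying, S(i+1) = -(i + 1)(i^3 + 2i^2 + 3i - 2) = -(i+1)((i+1)^3 - (i+1)^2 + 2(i+1) - 4),
which is the closed form with n = i+1.
By induction, the statement is established for all n ≥ 1.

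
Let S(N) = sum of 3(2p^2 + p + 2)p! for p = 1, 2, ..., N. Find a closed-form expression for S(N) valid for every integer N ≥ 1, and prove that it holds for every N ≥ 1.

We claim S(N) = (6N + 3)(N + 1)! - 3 for all N ≥ 1.
Base step (N = 1): S(1) = 15, and the closed form gives 15. They agree.
Inductive step: assume the claim holds for N = p, so S(p) = (6p + 3)(p + 1)! - 3.
Then S(p+1) = S(p) + (3(2p^2 + 5p + 5)(p + 1)!) = ((6p + 3)(p + 1)! - 3) + (3(2p^2 + 5p + 5)(p + 1)!).
Simplifying, S(p+1) = (6(p+1) + 3)((p+1) + 1)! - 3,
which is the closed form with N = p+1.
Hence, by induction on N, the claim holds for every N ≥ 1.

S(N) = (6N + 3)(N + 1)! - 3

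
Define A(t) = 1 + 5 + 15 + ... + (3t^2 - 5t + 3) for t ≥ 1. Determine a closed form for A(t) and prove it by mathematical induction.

A(t) = t(t^2 - t + 1)

We claim A(t) = t(t^2 - t + 1) for all t ≥ 1.
When t = 1: A(1) = 1, and the closed form gives 1. They agree.
Suppose the result is true for t = k, so A(k) = k(k^2 - k + 1).
Then A(k+1) = A(k) + (3k^2 + k + 1) = (k(k^2 - k + 1)) + (3k^2 + k + 1).
Simplifying, A(k+1) = (k + 1)(k^2 + k + 1) = (k+1)((k+1)^2 - (k+1) + 1),
which is the closed form with t = k+1.
By the principle of mathematical induction, the result holds for all t ≥ 1.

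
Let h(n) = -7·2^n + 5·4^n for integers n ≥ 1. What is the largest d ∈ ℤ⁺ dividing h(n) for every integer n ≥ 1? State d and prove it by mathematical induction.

Computing the first values: h(1) = 6 and h(2) = 52; gcd(6, 52) = 2, so d ≤ 2.
We prove 2 | -7·2^n + 5·4^n for all n ≥ 1 by induction on n.
For the base case n = 1: h(1) = 6 = 2·(3), so 2 | h(1).
Inductive step: suppose the statement holds for some r ≥ 1, i.e. 2 | h(r). Then
h(r+1) − 4·h(r) = (-7·2^(r+1) + 5·4^(r+1)) − 4·(-7·2^r + 5·4^r) = (-7)·2^r·(2 − 4) = (14)·2^r. Since 2 | h(r) by the inductive hypothesis, 2 | 4·h(r); and 2 | 14 since 14 = 2·7. Therefore 2 | h(r+1).
Hence, by induction on n, the claim holds for every n ≥ 1.
Therefore the largest such d is 2.

d = 2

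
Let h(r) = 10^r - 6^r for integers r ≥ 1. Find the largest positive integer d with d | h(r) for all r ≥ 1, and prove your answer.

d = 4

Computing the first values: h(1) = 4 and h(2) = 64; gcd(4, 64) = 4, so d ≤ 4.
We prove 4 | 10^r - 6^r for all r ≥ 1 by induction on r.
Base case (r = 1): h(1) = 4 = 4·(1), so 4 | h(1).
Inductive step: assume the claim holds for r = m, i.e. 4 | h(m). Then
10^{m+1} − 6^{m+1} = 10·10^m − 6·6^m = 10·(10^m − 6^m) + (4)·6^m. The first term is divisible by 4 by the inductive hypothesis, and the second term (4)·6^m is divisible by 4 since 4 | 4. Hence 4 | h(m+1).
By induction, the statement is established for all r ≥ 1.
Therefore the largest such d is 4.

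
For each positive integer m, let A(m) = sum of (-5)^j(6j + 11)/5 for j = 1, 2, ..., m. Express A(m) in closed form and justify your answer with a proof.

We claim A(m) = (-5)^m(m + 2) - 2 for all m ≥ 1.
Base step (m = 1): A(1) = -17, and the closed form gives -17. They agree.
For the inductive step, assume it holds for an arbitrary j ≥ 1, so A(j) = (-5)^j(j + 2) - 2.
Then A(j+1) = A(j) + ((-5)^j(-6j - 17)) = ((-5)^j(j + 2) - 2) + ((-5)^j(-6j - 17)).
Simplifying, A(j+1) = -5(-5)^j·j - 15(-5)^j - 2 = (-5)^(j+1)((j+1) + 2) - 2,
which is the closed form with m = j+1.
By the principle of mathematical induction, the result holds for all m ≥ 1.

A(m) = (-5)^m(m + 2) - 2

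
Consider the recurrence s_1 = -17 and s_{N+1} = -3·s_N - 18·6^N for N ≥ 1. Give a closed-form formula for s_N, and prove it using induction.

Computing the first terms: s_1 = -17, s_2 = -57, s_3 = -477. This suggests s_N = -5(-3)^(N - 1) - 2·6^N.
When N = 1: the formula gives -17 = -17 = s_1.
For the inductive step, assume it holds for an arbitrary p ≥ 1, so s_p = -5(-3)^(p - 1) - 2·6^p.
Then s_{p+1} = -3·s_p - 18·6^p = -3·(-5(-3)^(p - 1) - 2·6^p) - 18·6^p = -5(-3)^p - 2·6^(p + 1) = -5(-3)^((p+1) - 1) - 2·6^(p+1),
which is the claimed formula at N = p+1.
By the principle of mathematical induction, the result holds for all N ≥ 1.

s_N = -5(-3)^(N - 1) - 2·6^N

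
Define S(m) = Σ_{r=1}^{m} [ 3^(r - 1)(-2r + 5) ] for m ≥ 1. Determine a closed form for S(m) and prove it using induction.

We claim S(m) = 3^m(-m + 3) - 3 for all m ≥ 1.
For the base case m = 1: S(1) = 3, and the closed form gives 3. They agree.
Suppose the result is true for m = r, so S(r) = 3^r(-r + 3) - 3.
Then S(r+1) = S(r) + (3^r(-2r + 3)) = (3^r(-r + 3) - 3) + (3^r(-2r + 3)).
Simplifying, S(r+1) = -3·3^r·r + 6·3^r - 3 = 3^(r+1)(-(r+1) + 3) - 3,
which is the closed form with m = r+1.
By the principle of mathematical induction, the result holds for all m ≥ 1.

S(m) = 3^m(-m + 3) - 3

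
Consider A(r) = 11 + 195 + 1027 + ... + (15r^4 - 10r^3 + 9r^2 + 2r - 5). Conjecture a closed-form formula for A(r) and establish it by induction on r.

A(r) = r(3r^4 + 5r^3 + 3r^2 + 3r - 3)

We claim A(r) = r(3r^4 + 5r^3 + 3r^2 + 3r - 3) for all r ≥ 1.
When r = 1: A(1) = 11, and the closed form gives 11. They agree.
Inductive step: assume the claim holds for r = k, so A(k) = k(3k^4 + 5k^3 + 3k^2 + 3k - 3).
Then A(k+1) = A(k) + (15k^4 + 50k^3 + 69k^2 + 50k + 11) = (k(3k^4 + 5k^3 + 3k^2 + 3k - 3)) + (15k^4 + 50k^3 + 69k^2 + 50k + 11).
Simplifying, A(k+1) = (k + 1)(3k^4 + 17k^3 + 36k^2 + 36k + 11) = (k+1)(3(k+1)^4 + 5(k+1)^3 + 3(k+1)^2 + 3(k+1) - 3),
which is the closed form with r = k+1.
Hence, by induction on r, the claim holds for every r ≥ 1.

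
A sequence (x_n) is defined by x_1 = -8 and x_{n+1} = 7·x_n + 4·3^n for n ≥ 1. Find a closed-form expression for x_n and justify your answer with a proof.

x_n = -3^n - 5·7^(n - 1)

Computing the first terms: x_1 = -8, x_2 = -44, x_3 = -272. This suggests x_n = -3^n - 5·7^(n - 1).
Base step (n = 1): the formula gives -8 = -8 = x_1.
For the inductive step, assume it holds for an arbitrary r ≥ 1, so x_r = -3^r - 5·7^(r - 1).
Then x_{r+1} = 7·x_r + 4·3^r = 7·(-3^r - 5·7^(r - 1)) + 4·3^r = -3^(r + 1) - 5·7^r = -3^(r+1) - 5·7^((r+1) - 1),
which is the claimed formula at n = r+1.
Hence, by induction on n, the claim holds for every n ≥ 1.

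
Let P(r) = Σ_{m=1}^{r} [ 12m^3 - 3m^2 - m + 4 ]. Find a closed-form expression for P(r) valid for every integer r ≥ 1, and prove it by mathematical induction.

P(r) = r(3r^3 + 5r^2 + r + 3)

We claim P(r) = r(3r^3 + 5r^2 + r + 3) for all r ≥ 1.
Base case (r = 1): P(1) = 12, and the closed form gives 12. They agree.
Inductive step: suppose the statement holds for some m ≥ 1, so P(m) = m(3m^3 + 5m^2 + m + 3).
Then P(m+1) = P(m) + (12m^3 + 33m^2 + 29m + 12) = (m(3m^3 + 5m^2 + m + 3)) + (12m^3 + 33m^2 + 29m + 12).
Simplifying, P(m+1) = (m + 1)(3m^3 + 14m^2 + 20m + 12) = (m+1)(3(m+1)^3 + 5(m+1)^2 + (m+1) + 3),
which is the closed form with r = m+1.
By induction, the statement is established for all r ≥ 1.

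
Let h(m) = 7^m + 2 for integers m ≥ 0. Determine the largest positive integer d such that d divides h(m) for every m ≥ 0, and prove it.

d = 3

Computing the first values: h(0) = 3 and h(1) = 9; gcd(3, 9) = 3, so d ≤ 3.
We prove 3 | 7^m + 2 for all m ≥ 0 by induction on m.
Base step (m = 0): h(0) = 3 = 3·(1), so 3 | h(0).
Inductive step: assume the claim holds for m = k, i.e. 3 | h(k). Then
h(k+1) = 7^(k+1) + 2 = 7·(7^k + 2) - 12 = 7·h(k) - 12. The first term is divisible by 3 by the inductive hypothesis, and -12 is divisible by 3. Hence 3 | h(k+1).
By the principle of mathematical induction, the result holds for all m ≥ 0.
Therefore the largest such d is 3.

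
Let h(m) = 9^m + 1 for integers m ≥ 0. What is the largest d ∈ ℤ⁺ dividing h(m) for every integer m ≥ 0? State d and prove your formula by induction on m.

d = 2

Computing the first values: h(0) = 2 and h(1) = 10; gcd(2, 10) = 2, so d ≤ 2.
We prove 2 | 9^m + 1 for all m ≥ 0 by induction on m.
When m = 0: h(0) = 2 = 2·(1), so 2 | h(0).
For the inductive step, assume it holds for an arbitrary j ≥ 0, i.e. 2 | h(j). Then
h(j+1) = 9^(j+1) + 1 = 9·(9^j + 1) - 8 = 9·h(j) - 8. The first term is divisible by 2 by the inductive hypothesis, and -8 is divisible by 2. Hence 2 | h(j+1).
By induction, the statement is established for all m ≥ 0.
Therefore the largest such d is 2.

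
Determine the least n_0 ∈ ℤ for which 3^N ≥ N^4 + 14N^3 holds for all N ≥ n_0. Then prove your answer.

At N = 8: 6561 < 11264, so the inequality fails and n_0 ≥ 9. We prove 3^N ≥ N^4 + 14N^3 for all N ≥ 9.
For the base case N = 9: 3^N = 19683 and N^4 + 14N^3 = 16767, so 19683 ≥ 16767.
Suppose the result is true for N = p, so 3^p ≥ p^4 + 14p^3.
Then 3^(p + 1) = 3·(3^p) ≥ 3·(p^4 + 14p^3).
Also, for p ≥ 9 we have 3·(p^4 + 14p^3) ≥ (p+1)^4 + 14(p+1)^3, since 3·(p^4 + 14p^3) − ((p+1)^4 + 14(p+1)^3) = 2p^4 + 24p^3 - 48p^2 - 46p - 15, which is nonnegative for all p ≥ 9.
Combining, 3^(p + 1) ≥ (p+1)^4 + 14(p+1)^3.
By the principle of mathematical induction, the result holds for all N ≥ 9.
Hence the smallest such n_0 is 9.

n_0 = 9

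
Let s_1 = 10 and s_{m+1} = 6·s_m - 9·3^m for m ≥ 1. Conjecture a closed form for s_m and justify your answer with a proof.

Computing the first terms: s_1 = 10, s_2 = 33, s_3 = 117. This suggests s_m = 3^(m + 1) + 6^(m - 1).
For the base case m = 1: the formula gives 10 = 10 = s_1.
Suppose the result is true for m = j, so s_j = 3^(j + 1) + 6^(j - 1).
Then s_{j+1} = 6·s_j - 9·3^j = 6·(3^(j + 1) + 6^(j - 1)) - 9·3^j = 3^(j + 2) + 6^j = 3^((j+1) + 1) + 6^((j+1) - 1),
which is the claimed formula at m = j+1.
This completes the induction.

s_m = 3^(m + 1) + 6^(m - 1)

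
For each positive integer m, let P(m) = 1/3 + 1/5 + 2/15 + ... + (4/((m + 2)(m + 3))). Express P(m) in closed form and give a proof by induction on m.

P(m) = 4m/(3(m + 3))

We claim P(m) = 4m/(3(m + 3)) for all m ≥ 1.
Base case (m = 1): P(1) = 1/3, and the closed form gives 1/3. They agree.
Inductive step: assume the claim holds for m = i, so P(i) = 4i/(3(i + 3)).
Then P(i+1) = P(i) + (4/((i + 3)(i + 4))) = (4i/(3(i + 3))) + (4/((i + 3)(i + 4))).
Simplifying, P(i+1) = 4(i + 1)/(3(i + 4)) = 4(i+1)/(3((i+1) + 3)),
which is the closed form with m = i+1.
By the principle of mathematical induction, the result holds for all m ≥ 1.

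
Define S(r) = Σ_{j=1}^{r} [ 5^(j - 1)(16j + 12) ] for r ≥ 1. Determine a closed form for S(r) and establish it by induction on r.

We claim S(r) = 2·5^r(2r + 1) - 2 for all r ≥ 1.
For the base case r = 1: S(1) = 28, and the closed form gives 28. They agree.
Suppose the result is true for r = j, so S(j) = 2·5^j(2j + 1) - 2.
Then S(j+1) = S(j) + (5^j(16j + 28)) = (2·5^j(2j + 1) - 2) + (5^j(16j + 28)).
Simplifying, S(j+1) = 20·5^j·j + 30·5^j - 2 = 2·5^(j+1)(2(j+1) + 1) - 2,
which is the closed form with r = j+1.
Hence, by induction on r, the claim holds for every r ≥ 1.

S(r) = 2·5^r(2r + 1) - 2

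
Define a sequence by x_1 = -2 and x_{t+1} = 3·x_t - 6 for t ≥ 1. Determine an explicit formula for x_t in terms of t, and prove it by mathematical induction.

x_t = -5·3^(t - 1) + 3

Computing the first terms: x_1 = -2, x_2 = -12, x_3 = -42. This suggests x_t = -5·3^(t - 1) + 3.
When t = 1: the formula gives -2 = -2 = x_1.
For the inductive step, assume it holds for an arbitrary j ≥ 1, so x_j = -5·3^(j - 1) + 3.
Then x_{j+1} = 3·x_j - 6 = 3·(-5·3^(j - 1) + 3) - 6 = -5·3^j + 3 = -5·3^((j+1) - 1) + 3,
which is the claimed formula at t = j+1.
Hence, by induction on t, the claim holds for every t ≥ 1.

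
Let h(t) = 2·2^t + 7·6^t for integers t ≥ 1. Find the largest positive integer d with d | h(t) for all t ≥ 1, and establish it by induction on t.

Computing the first values: h(1) = 46 and h(2) = 260; gcd(46, 260) = 2, so d ≤ 2.
We prove 2 | 2·2^t + 7·6^t for all t ≥ 1 by induction on t.
When t = 1: h(1) = 46 = 2·(23), so 2 | h(1).
Inductive step: suppose the statement holds for some j ≥ 1, i.e. 2 | h(j). Then
h(j+1) − 6·h(j) = (2·2^(j+1) + 7·6^(j+1)) − 6·(2·2^j + 7·6^j) = (2)·2^j·(2 − 6) = (-8)·2^j. Since 2 | h(j) by the inductive hypothesis, 2 | 6·h(j); and 2 | -8 since -8 = 2·-4. Therefore 2 | h(j+1).
Hence, by induction on t, the claim holds for every t ≥ 1.
Therefore the largest such d is 2.

d = 2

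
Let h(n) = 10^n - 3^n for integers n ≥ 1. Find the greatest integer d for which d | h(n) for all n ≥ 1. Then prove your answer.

d = 7

Computing the first values: h(1) = 7 and h(2) = 91; gcd(7, 91) = 7, so d ≤ 7.
We prove 7 | 10^n - 3^n for all n ≥ 1 by induction on n.
For the base case n = 1: h(1) = 7 = 7·(1), so 7 | h(1).
Suppose the result is true for n = r, i.e. 7 | h(r). Then
10^{r+1} − 3^{r+1} = 10·10^r − 3·3^r = 10·(10^r − 3^r) + (7)·3^r. The first term is divisible by 7 by the inductive hypothesis, and the second term (7)·3^r is divisible by 7 since 7 | 7. Hence 7 | h(r+1).
By induction, the statement is established for all n ≥ 1.
Therefore the largest such d is 7.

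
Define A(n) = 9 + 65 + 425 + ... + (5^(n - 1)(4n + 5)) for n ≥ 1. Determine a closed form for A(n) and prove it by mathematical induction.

A(n) = 5^n(n + 1) - 1

We claim A(n) = 5^n(n + 1) - 1 for all n ≥ 1.
Base step (n = 1): A(1) = 9, and the closed form gives 9. They agree.
Inductive step: assume the claim holds for n = p, so A(p) = 5^p(p + 1) - 1.
Then A(p+1) = A(p) + (5^p(4p + 9)) = (5^p(p + 1) - 1) + (5^p(4p + 9)).
Simplifying, A(p+1) = 5·5^p·p + 10·5^p - 1 = 5^(p+1)((p+1) + 1) - 1,
which is the closed form with n = p+1.
Hence, by induction on n, the claim holds for every n ≥ 1.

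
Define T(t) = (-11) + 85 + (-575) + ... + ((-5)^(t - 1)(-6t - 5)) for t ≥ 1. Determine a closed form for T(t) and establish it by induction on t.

We claim T(t) = (-5)^t(t + 1) - 1 for all t ≥ 1.
For the base case t = 1: T(1) = -11, and the closed form gives -11. They agree.
Inductive step: assume the claim holds for t = j, so T(j) = (-5)^j(j + 1) - 1.
Then T(j+1) = T(j) + ((-5)^j(-6j - 11)) = ((-5)^j(j + 1) - 1) + ((-5)^j(-6j - 11)).
Simplifying, T(j+1) = -5(-5)^j·j - 10(-5)^j - 1 = (-5)^(j+1)((j+1) + 1) - 1,
which is the closed form with t = j+1.
Hence, by induction on t, the claim holds for every t ≥ 1.

T(t) = (-5)^t(t + 1) - 1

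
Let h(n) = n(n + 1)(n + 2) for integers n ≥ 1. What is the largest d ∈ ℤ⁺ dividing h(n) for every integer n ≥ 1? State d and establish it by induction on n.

d = 6

Computing the first values: h(1) = 6 and h(2) = 24; gcd(6, 24) = 6, so d ≤ 6.
We prove 6 | n(n + 1)(n + 2) for all n ≥ 1 by induction on n.
For the base case n = 1: h(1) = 6 = 6·(1), so 6 | h(1).
Inductive step: suppose the statement holds for some i ≥ 1, i.e. 6 | h(i). Then
h(i+1) − h(i) = (i+1)·(i+2)·(i+3) − i·(i+1)·(i+2) = (i+1)·(i+2)·[(i+3) − i] = 3·(i+1)·(i+2). The product of 2 consecutive integers is divisible by (2)! = 2, so h(i+1) − h(i) is divisible by 3·2 = 6. By the inductive hypothesis 6 | h(i), hence 6 | h(i+1).
This completes the induction.
Therefore the largest such d is 6.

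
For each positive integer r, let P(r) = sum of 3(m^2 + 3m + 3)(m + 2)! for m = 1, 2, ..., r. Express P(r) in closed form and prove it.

We claim P(r) = (3r + 3)(r + 3)! - 18 for all r ≥ 1.
Base case (r = 1): P(1) = 126, and the closed form gives 126. They agree.
Inductive step: assume the claim holds for r = m, so P(m) = (3m + 3)(m + 3)! - 18.
Then P(m+1) = P(m) + (3(m^2 + 5m + 7)(m + 3)!) = ((3m + 3)(m + 3)! - 18) + (3(m^2 + 5m + 7)(m + 3)!).
Simplifying, P(m+1) = (3(m+1) + 3)((m+1) + 3)! - 18,
which is the closed form with r = m+1.
By the principle of mathematical induction, the result holds for all r ≥ 1.

P(r) = (3r + 3)(r + 3)! - 18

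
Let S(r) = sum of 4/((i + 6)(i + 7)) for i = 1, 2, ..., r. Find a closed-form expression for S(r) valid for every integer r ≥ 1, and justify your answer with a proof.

S(r) = 4r/(7(r + 7))

We claim S(r) = 4r/(7(r + 7)) for all r ≥ 1.
Base case (r = 1): S(1) = 1/14, and the closed form gives 1/14. They agree.
For the inductive step, assume it holds for an arbitrary i ≥ 1, so S(i) = 4i/(7(i + 7)).
Then S(i+1) = S(i) + (4/((i + 7)(i + 8))) = (4i/(7(i + 7))) + (4/((i + 7)(i + 8))).
Simplifying, S(i+1) = 4(i + 1)/(7(i + 8)) = 4(i+1)/(7((i+1) + 7)),
which is the closed form with r = i+1.
This completes the induction.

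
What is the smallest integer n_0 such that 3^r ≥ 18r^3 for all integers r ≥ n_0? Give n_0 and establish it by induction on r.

n_0 = 9

At r = 8: 6561 < 9216, so the inequality fails and n_0 ≥ 9. We prove 3^r ≥ 18r^3 for all r ≥ 9.
When r = 9: 3^r = 19683 and 18r^3 = 13122, so 19683 ≥ 13122.
Inductive step: suppose the statement holds for some i ≥ 9, so 3^i ≥ 18i^3.
Then 3^(i + 1) = 3·(3^i) ≥ 3·(18i^3).
Also, for i ≥ 9 we have 3·(18i^3) ≥ 18(i+1)^3, since 3 ≥ (1 + 1/i)^3 for all i ≥ 9.
Combining, 3^(i + 1) ≥ 18(i+1)^3.
Hence, by induction on r, the claim holds for every r ≥ 9.
Hence the smallest such n_0 is 9.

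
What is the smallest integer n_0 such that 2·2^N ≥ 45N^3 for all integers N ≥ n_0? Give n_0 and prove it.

n_0 = 17

At N = 16: 131072 < 184320, so the inequality fails and n_0 ≥ 17. We prove 2·2^N ≥ 45N^3 for all N ≥ 17.
Base step (N = 17): 2·2^N = 262144 and 45N^3 = 221085, so 262144 ≥ 221085.
Inductive step: suppose the statement holds for some r ≥ 17, so 2·2^r ≥ 45r^3.
Then 2·2^(r + 1) = 2·(2·2^r) ≥ 2·(45r^3).
Also, for r ≥ 17 we have 2·(45r^3) ≥ 45(r+1)^3, since 2 ≥ (1 + 1/r)^3 for all r ≥ 17.
Combining, 2·2^(r + 1) ≥ 45(r+1)^3.
By induction, the statement is established for all N ≥ 17.
Hence the smallest such n_0 is 17.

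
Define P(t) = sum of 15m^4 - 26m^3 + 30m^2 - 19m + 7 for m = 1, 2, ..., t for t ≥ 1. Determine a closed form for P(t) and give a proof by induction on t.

We claim P(t) = t(3t^4 + t^3 + 2t^2 - t + 2) for all t ≥ 1.
Base step (t = 1): P(1) = 7, and the closed form gives 7. They agree.
For the inductive step, assume it holds for an arbitrary m ≥ 1, so P(m) = m(3m^4 + m^3 + 2m^2 - m + 2).
Then P(m+1) = P(m) + (15m^4 + 34m^3 + 42m^2 + 23m + 7) = (m(3m^4 + m^3 + 2m^2 - m + 2)) + (15m^4 + 34m^3 + 42m^2 + 23m + 7).
Simplifying, P(m+1) = (m + 1)(3m^4 + 13m^3 + 23m^2 + 18m + 7) = (m+1)(3(m+1)^4 + (m+1)^3 + 2(m+1)^2 - (m+1) + 2),
which is the closed form with t = m+1.
By the principle of mathematical induction, the result holds for all t ≥ 1.

P(t) = t(3t^4 + t^3 + 2t^2 - t + 2)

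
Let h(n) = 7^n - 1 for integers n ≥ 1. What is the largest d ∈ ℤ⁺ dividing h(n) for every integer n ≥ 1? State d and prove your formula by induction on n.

Computing the first values: h(1) = 6 and h(2) = 48; gcd(6, 48) = 6, so d ≤ 6.
We prove 6 | 7^n - 1 for all n ≥ 1 by induction on n.
Base case (n = 1): h(1) = 6 = 6·(1), so 6 | h(1).
Inductive step: suppose the statement holds for some j ≥ 1, i.e. 6 | h(j). Then
7^{j+1} − 1^{j+1} = 7·7^j − 1·1^j = 7·(7^j − 1^j) + (6)·1^j. The first term is divisible by 6 by the inductive hypothesis, and the second term (6)·1^j is divisible by 6 since 6 | 6. Hence 6 | h(j+1).
This completes the induction.
Therefore the largest such d is 6.

d = 6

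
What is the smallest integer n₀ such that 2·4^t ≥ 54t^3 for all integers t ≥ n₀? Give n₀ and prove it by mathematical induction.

At t = 6: 8192 < 11664, so the inequality fails and n₀ ≥ 7. We prove 2·4^t ≥ 54t^3 for all t ≥ 7.
When t = 7: 2·4^t = 32768 and 54t^3 = 18522, so 32768 ≥ 18522.
Inductive step: assume the claim holds for t = m, so 2·4^m ≥ 54m^3.
Then 2·4^(m + 1) = 4·(2·4^m) ≥ 4·(54m^3).
Also, for m ≥ 7 we have 4·(54m^3) ≥ 54(m+1)^3, since 4 ≥ (1 + 1/m)^3 for all m ≥ 7.
Combining, 2·4^(m + 1) ≥ 54(m+1)^3.
By induction, the statement is established for all t ≥ 7.
Hence the smallest such n₀ is 7.

n₀ = 7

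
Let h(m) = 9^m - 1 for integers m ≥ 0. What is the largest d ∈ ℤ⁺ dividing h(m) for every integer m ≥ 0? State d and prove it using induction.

d = 8

Computing the first values: h(0) = 0 and h(1) = 8; gcd(0, 8) = 8, so d ≤ 8.
We prove 8 | 9^m - 1 for all m ≥ 0 by induction on m.
Base case (m = 0): h(0) = 0 = 8·(0), so 8 | h(0).
Suppose the result is true for m = j, i.e. 8 | h(j). Then
h(j+1) = 9^(j+1) - 1 = 9·(9^j - 1) + 8 = 9·h(j) + 8. The first term is divisible by 8 by the inductive hypothesis, and 8 is divisible by 8. Hence 8 | h(j+1).
This completes the induction.
Therefore the largest such d is 8.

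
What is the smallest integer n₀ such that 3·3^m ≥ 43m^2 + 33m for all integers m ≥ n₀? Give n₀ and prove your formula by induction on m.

At m = 5: 729 < 1240, so the inequality fails and n₀ ≥ 6. We prove 3·3^m ≥ 43m^2 + 33m for all m ≥ 6.
Base step (m = 6): 3·3^m = 2187 and 43m^2 + 33m = 1746, so 2187 ≥ 1746.
Inductive step: assume the claim holds for m = r, so 3·3^r ≥ 43r^2 + 33r.
Then 3·3^(r + 1) = 3·(3·3^r) ≥ 3·(43r^2 + 33r).
Also, for r ≥ 6 we have 3·(43r^2 + 33r) ≥ 43(r+1)^2 + 33(r+1), since 3·(43r^2 + 33r) − (43(r+1)^2 + 33(r+1)) = 86r^2 - 20r - 76, which is nonnegative for all r ≥ 6.
Combining, 3·3^(r + 1) ≥ 43(r+1)^2 + 33(r+1).
This completes the induction.
Hence the smallest such n₀ is 6.

n₀ = 6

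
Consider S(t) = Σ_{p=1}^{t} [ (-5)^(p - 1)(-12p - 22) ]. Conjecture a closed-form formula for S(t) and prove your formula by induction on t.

S(t) = 2(-5)^t(t + 2) - 4

We claim S(t) = 2(-5)^t(t + 2) - 4 for all t ≥ 1.
Base step (t = 1): S(1) = -34, and the closed form gives -34. They agree.
Inductive step: assume the claim holds for t = p, so S(p) = 2(-5)^p(p + 2) - 4.
Then S(p+1) = S(p) + ((-5)^p(-12p - 34)) = (2(-5)^p(p + 2) - 4) + ((-5)^p(-12p - 34)).
Simplifying, S(p+1) = -10(-5)^p·p - 30(-5)^p - 4 = 2(-5)^(p+1)((p+1) + 2) - 4,
which is the closed form with t = p+1.
Hence, by induction on t, the claim holds for every t ≥ 1.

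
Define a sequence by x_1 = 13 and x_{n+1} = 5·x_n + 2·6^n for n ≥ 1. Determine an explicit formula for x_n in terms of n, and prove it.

x_n = 5^(n - 1) + 2·6^n

Computing the first terms: x_1 = 13, x_2 = 77, x_3 = 457. This suggests x_n = 5^(n - 1) + 2·6^n.
Base case (n = 1): the formula gives 13 = 13 = x_1.
Suppose the result is true for n = m, so x_m = 5^(m - 1) + 2·6^m.
Then x_{m+1} = 5·x_m + 2·6^m = 5·(5^(m - 1) + 2·6^m) + 2·6^m = 5^m + 2·6^(m + 1) = 5^((m+1) - 1) + 2·6^(m+1),
which is the claimed formula at n = m+1.
Hence, by induction on n, the claim holds for every n ≥ 1.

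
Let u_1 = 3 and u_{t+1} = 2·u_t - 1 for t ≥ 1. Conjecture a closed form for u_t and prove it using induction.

u_t = 2^t + 1

Computing the first terms: u_1 = 3, u_2 = 5, u_3 = 9. This suggests u_t = 2^t + 1.
For the base case t = 1: the formula gives 3 = 3 = u_1.
Inductive step: suppose the statement holds for some r ≥ 1, so u_r = 2^r + 1.
Then u_{r+1} = 2·u_r - 1 = 2·(2^r + 1) - 1 = 2^(r + 1) + 1,
which is the claimed formula at t = r+1.
By induction, the statement is established for all t ≥ 1.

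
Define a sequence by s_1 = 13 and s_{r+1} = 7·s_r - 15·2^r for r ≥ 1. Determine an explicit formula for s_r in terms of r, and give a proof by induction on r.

s_r = 3·2^r + 7^r

Computing the first terms: s_1 = 13, s_2 = 61, s_3 = 367. This suggests s_r = 3·2^r + 7^r.
For the base case r = 1: the formula gives 13 = 13 = s_1.
Inductive step: assume the claim holds for r = m, so s_m = 3·2^m + 7^m.
Then s_{m+1} = 7·s_m - 15·2^m = 7·(3·2^m + 7^m) - 15·2^m = 3·2^(m + 1) + 7^(m + 1),
which is the claimed formula at r = m+1.
Hence, by induction on r, the claim holds for every r ≥ 1.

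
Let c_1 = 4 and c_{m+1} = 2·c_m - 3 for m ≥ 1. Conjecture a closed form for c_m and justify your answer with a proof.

c_m = 2^(m - 1) + 3

Computing the first terms: c_1 = 4, c_2 = 5, c_3 = 7. This suggests c_m = 2^(m - 1) + 3.
Base step (m = 1): the formula gives 4 = 4 = c_1.
Inductive step: assume the claim holds for m = i, so c_i = 2^(i - 1) + 3.
Then c_{i+1} = 2·c_i - 3 = 2·(2^(i - 1) + 3) - 3 = 2^i + 3 = 2^((i+1) - 1) + 3,
which is the claimed formula at m = i+1.
By induction, the statement is established for all m ≥ 1.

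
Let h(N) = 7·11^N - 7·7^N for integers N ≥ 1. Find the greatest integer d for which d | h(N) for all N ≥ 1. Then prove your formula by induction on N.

Computing the first values: h(1) = 28 and h(2) = 504; gcd(28, 504) = 28, so d ≤ 28.
We prove 28 | 7·11^N - 7·7^N for all N ≥ 1 by induction on N.
Base case (N = 1): h(1) = 28 = 28·(1), so 28 | h(1).
Inductive step: assume the claim holds for N = j, i.e. 28 | h(j). Then
h(j+1) − 11·h(j) = (7·11^(j+1) - 7·7^(j+1)) − 11·(7·11^j - 7·7^j) = (-7)·7^j·(7 − 11) = (28)·7^j. Since 28 | h(j) by the inductive hypothesis, 28 | 11·h(j); and 28 | 28 since 28 = 28·1. Therefore 28 | h(j+1).
By induction, the statement is established for all N ≥ 1.
Therefore the largest such d is 28.

d = 28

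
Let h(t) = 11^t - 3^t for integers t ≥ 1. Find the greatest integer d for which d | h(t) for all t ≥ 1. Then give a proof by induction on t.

d = 8

Computing the first values: h(1) = 8 and h(2) = 112; gcd(8, 112) = 8, so d ≤ 8.
We prove 8 | 11^t - 3^t for all t ≥ 1 by induction on t.
Base step (t = 1): h(1) = 8 = 8·(1), so 8 | h(1).
Inductive step: assume the claim holds for t = j, i.e. 8 | h(j). Then
11^{j+1} − 3^{j+1} = 11·11^j − 3·3^j = 11·(11^j − 3^j) + (8)·3^j. The first term is divisible by 8 by the inductive hypothesis, and the second term (8)·3^j is divisible by 8 since 8 | 8. Hence 8 | h(j+1).
This completes the induction.
Therefore the largest such d is 8.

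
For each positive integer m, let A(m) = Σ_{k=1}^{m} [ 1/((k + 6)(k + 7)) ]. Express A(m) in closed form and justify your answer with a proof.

We claim A(m) = m/(7(m + 7)) for all m ≥ 1.
Base step (m = 1): A(1) = 1/56, and the closed form gives 1/56. They agree.
Suppose the result is true for m = k, so A(k) = k/(7(k + 7)).
Then A(k+1) = A(k) + (1/((k + 7)(k + 8))) = (k/(7(k + 7))) + (1/((k + 7)(k + 8))).
Simplifying, A(k+1) = (k + 1)/(7(k + 8)) = (k+1)/(7((k+1) + 7)),
which is the closed form with m = k+1.
This completes the induction.

A(m) = m/(7(m + 7))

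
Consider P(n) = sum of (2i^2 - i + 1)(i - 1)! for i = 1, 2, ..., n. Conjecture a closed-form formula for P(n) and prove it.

P(n) = (2n + 1)n! - 1

We claim P(n) = (2n + 1)n! - 1 for all n ≥ 1.
For the base case n = 1: P(1) = 2, and the closed form gives 2. They agree.
For the inductive step, assume it holds for an arbitrary i ≥ 1, so P(i) = (2i + 1)i! - 1.
Then P(i+1) = P(i) + ((2i^2 + 3i + 2)i!) = ((2i + 1)i! - 1) + ((2i^2 + 3i + 2)i!).
Simplifying, P(i+1) = (2(i+1) + 1)(i+1)! - 1,
which is the closed form with n = i+1.
By the principle of mathematical induction, the result holds for all n ≥ 1.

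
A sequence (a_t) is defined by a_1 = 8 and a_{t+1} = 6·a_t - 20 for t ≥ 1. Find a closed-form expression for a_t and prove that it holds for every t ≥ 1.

a_t = 4·6^(t - 1) + 4

Computing the first terms: a_1 = 8, a_2 = 28, a_3 = 148. This suggests a_t = 4·6^(t - 1) + 4.
Base step (t = 1): the formula gives 8 = 8 = a_1.
For the inductive step, assume it holds for an arbitrary r ≥ 1, so a_r = 4·6^(r - 1) + 4.
Then a_{r+1} = 6·a_r - 20 = 6·(4·6^(r - 1) + 4) - 20 = 4·6^r + 4 = 4·6^((r+1) - 1) + 4,
which is the claimed formula at t = r+1.
Hence, by induction on t, the claim holds for every t ≥ 1.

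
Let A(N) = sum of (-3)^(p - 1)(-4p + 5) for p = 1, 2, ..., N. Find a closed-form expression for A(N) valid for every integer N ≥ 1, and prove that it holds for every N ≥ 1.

A(N) = (-3)^N(N - 1) + 1

We claim A(N) = (-3)^N(N - 1) + 1 for all N ≥ 1.
Base case (N = 1): A(1) = 1, and the closed form gives 1. They agree.
For the inductive step, assume it holds for an arbitrary p ≥ 1, so A(p) = (-3)^p(p - 1) + 1.
Then A(p+1) = A(p) + ((-3)^p(-4p + 1)) = ((-3)^p(p - 1) + 1) + ((-3)^p(-4p + 1)).
Simplifying, A(p+1) = (-3)^(p + 1)p + 1 = (-3)^(p+1)((p+1) - 1) + 1,
which is the closed form with N = p+1.
By the principle of mathematical induction, the result holds for all N ≥ 1.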